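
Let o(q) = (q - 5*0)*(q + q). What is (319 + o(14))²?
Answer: 505521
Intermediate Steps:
o(q) = 2*q² (o(q) = (q + 0)*(2*q) = q*(2*q) = 2*q²)
(319 + o(14))² = (319 + 2*14²)² = (319 + 2*196)² = (319 + 392)² = 711² = 505521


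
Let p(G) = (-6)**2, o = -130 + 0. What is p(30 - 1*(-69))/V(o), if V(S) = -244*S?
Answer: 9/7930 ≈ 0.0011349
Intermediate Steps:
o = -130
p(G) = 36
p(30 - 1*(-69))/V(o) = 36/((-244*(-130))) = 36/31720 = 36*(1/31720) = 9/7930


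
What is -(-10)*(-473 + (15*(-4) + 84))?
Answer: -4490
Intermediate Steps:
-(-10)*(-473 + (15*(-4) + 84)) = -(-10)*(-473 + (-60 + 84)) = -(-10)*(-473 + 24) = -(-10)*(-449) = -1*4490 = -4490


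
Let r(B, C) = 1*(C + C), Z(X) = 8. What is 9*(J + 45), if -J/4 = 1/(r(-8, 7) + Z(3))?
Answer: 4437/11 ≈ 403.36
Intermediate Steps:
r(B, C) = 2*C (r(B, C) = 1*(2*C) = 2*C)
J = -2/11 (J = -4/(2*7 + 8) = -4/(14 + 8) = -4/22 = -4*1/22 = -2/11 ≈ -0.18182)
9*(J + 45) = 9*(-2/11 + 45) = 9*(493/11) = 4437/11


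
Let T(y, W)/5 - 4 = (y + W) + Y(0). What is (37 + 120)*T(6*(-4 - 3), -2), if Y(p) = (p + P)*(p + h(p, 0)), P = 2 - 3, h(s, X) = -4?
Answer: -28260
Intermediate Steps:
P = -1
Y(p) = (-1 + p)*(-4 + p) (Y(p) = (p - 1)*(p - 4) = (-1 + p)*(-4 + p))
T(y, W) = 40 + 5*W + 5*y (T(y, W) = 20 + 5*((y + W) + (4 + 0² - 5*0)) = 20 + 5*((W + y) + (4 + 0 + 0)) = 20 + 5*((W + y) + 4) = 20 + 5*(4 + W + y) = 20 + (20 + 5*W + 5*y) = 40 + 5*W + 5*y)
(37 + 120)*T(6*(-4 - 3), -2) = (37 + 120)*(40 + 5*(-2) + 5*(6*(-4 - 3))) = 157*(40 - 10 + 5*(6*(-7))) = 157*(40 - 10 + 5*(-42)) = 157*(40 - 10 - 210) = 157*(-180) = -28260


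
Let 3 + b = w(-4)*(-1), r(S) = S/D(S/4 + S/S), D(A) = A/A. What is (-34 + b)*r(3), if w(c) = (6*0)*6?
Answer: -111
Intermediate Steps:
w(c) = 0 (w(c) = 0*6 = 0)
D(A) = 1
r(S) = S (r(S) = S/1 = S*1 = S)
b = -3 (b = -3 + 0*(-1) = -3 + 0 = -3)
(-34 + b)*r(3) = (-34 - 3)*3 = -37*3 = -111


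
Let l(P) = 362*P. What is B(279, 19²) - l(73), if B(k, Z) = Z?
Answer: -26065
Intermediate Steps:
B(279, 19²) - l(73) = 19² - 362*73 = 361 - 1*26426 = 361 - 26426 = -26065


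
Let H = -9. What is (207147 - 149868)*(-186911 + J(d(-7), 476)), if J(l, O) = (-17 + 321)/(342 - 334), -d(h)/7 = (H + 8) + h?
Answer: -10703898567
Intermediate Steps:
d(h) = 7 - 7*h (d(h) = -7*((-9 + 8) + h) = -7*(-1 + h) = 7 - 7*h)
J(l, O) = 38 (J(l, O) = 304/8 = 304*(⅛) = 38)
(207147 - 149868)*(-186911 + J(d(-7), 476)) = (207147 - 149868)*(-186911 + 38) = 57279*(-186873) = -10703898567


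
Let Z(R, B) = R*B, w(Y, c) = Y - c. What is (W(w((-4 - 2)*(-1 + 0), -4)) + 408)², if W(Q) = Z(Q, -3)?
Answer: 142884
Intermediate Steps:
Z(R, B) = B*R
W(Q) = -3*Q
(W(w((-4 - 2)*(-1 + 0), -4)) + 408)² = (-3*((-4 - 2)*(-1 + 0) - 1*(-4)) + 408)² = (-3*(-6*(-1) + 4) + 408)² = (-3*(6 + 4) + 408)² = (-3*10 + 408)² = (-30 + 408)² = 378² = 142884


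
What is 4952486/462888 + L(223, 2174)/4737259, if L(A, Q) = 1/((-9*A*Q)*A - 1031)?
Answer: 11413862223143687363921/1066805611716324945420 ≈ 10.699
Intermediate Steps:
L(A, Q) = 1/(-1031 - 9*Q*A²) (L(A, Q) = 1/((-9*A*Q)*A - 1031) = 1/(-9*Q*A² - 1031) = 1/(-1031 - 9*Q*A²))
4952486/462888 + L(223, 2174)/4737259 = 4952486/462888 - 1/(1031 + 9*2174*223²)/4737259 = 4952486*(1/462888) - 1/(1031 + 9*2174*49729)*(1/4737259) = 2476243/231444 - 1/(1031 + 972997614)*(1/4737259) = 2476243/231444 - 1/972998645*(1/4737259) = 2476243/231444 - 1*1/972998645*(1/4737259) = 2476243/231444 - 1/972998645*1/4737259 = 2476243/231444 - 1/4609346588014055 = 11413862223143687363921/1066805611716324945420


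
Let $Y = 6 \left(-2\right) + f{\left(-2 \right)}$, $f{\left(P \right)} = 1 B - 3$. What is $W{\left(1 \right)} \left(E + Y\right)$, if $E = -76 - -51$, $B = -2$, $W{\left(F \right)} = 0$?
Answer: $0$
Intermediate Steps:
$E = -25$ ($E = -76 + 51 = -25$)
$f{\left(P \right)} = -5$ ($f{\left(P \right)} = 1 \left(-2\right) - 3 = -2 - 3 = -5$)
$Y = -17$ ($Y = 6 \left(-2\right) - 5 = -12 - 5 = -17$)
$W{\left(1 \right)} \left(E + Y\right) = 0 \left(-25 - 17\right) = 0 \left(-42\right) = 0$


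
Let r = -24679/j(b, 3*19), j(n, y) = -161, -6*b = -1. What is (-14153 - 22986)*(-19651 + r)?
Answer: 5068879276/7 ≈ 7.2413e+8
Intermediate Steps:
b = ⅙ (b = -⅙*(-1) = ⅙ ≈ 0.16667)
r = 1073/7 (r = -24679/(-161) = -24679*(-1/161) = 1073/7 ≈ 153.29)
(-14153 - 22986)*(-19651 + r) = (-14153 - 22986)*(-19651 + 1073/7) = -37139*(-136484/7) = 5068879276/7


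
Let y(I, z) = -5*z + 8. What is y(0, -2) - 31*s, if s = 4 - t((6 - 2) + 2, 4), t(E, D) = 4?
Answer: 18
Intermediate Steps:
y(I, z) = 8 - 5*z
s = 0 (s = 4 - 1*4 = 4 - 4 = 0)
y(0, -2) - 31*s = (8 - 5*(-2)) - 31*0 = (8 + 10) + 0 = 18 + 0 = 18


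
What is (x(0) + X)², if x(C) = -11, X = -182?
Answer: 37249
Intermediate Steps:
(x(0) + X)² = (-11 - 182)² = (-193)² = 37249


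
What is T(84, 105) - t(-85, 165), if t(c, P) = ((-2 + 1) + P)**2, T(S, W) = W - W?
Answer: -26896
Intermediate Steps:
T(S, W) = 0
t(c, P) = (-1 + P)**2
T(84, 105) - t(-85, 165) = 0 - (-1 + 165)**2 = 0 - 1*164**2 = 0 - 1*26896 = 0 - 26896 = -26896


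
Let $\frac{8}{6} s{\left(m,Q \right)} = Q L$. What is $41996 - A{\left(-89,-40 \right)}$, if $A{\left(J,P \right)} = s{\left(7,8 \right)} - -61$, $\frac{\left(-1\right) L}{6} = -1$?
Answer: $41899$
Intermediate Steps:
$L = 6$ ($L = \left(-6\right) \left(-1\right) = 6$)
$s{\left(m,Q \right)} = \frac{9 Q}{2}$ ($s{\left(m,Q \right)} = \frac{3 Q 6}{4} = \frac{3 \cdot 6 Q}{4} = \frac{9 Q}{2}$)
$A{\left(J,P \right)} = 97$ ($A{\left(J,P \right)} = \frac{9}{2} \cdot 8 - -61 = 36 + 61 = 97$)
$41996 - A{\left(-89,-40 \right)} = 41996 - 97 = 41899$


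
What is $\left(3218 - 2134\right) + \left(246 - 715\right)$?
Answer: $615$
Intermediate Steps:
$\left(3218 - 2134\right) + \left(246 - 715\right) = 1084 - 469 = 615$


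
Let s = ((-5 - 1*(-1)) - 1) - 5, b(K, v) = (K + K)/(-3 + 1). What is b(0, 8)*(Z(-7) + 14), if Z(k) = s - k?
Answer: 0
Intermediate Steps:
b(K, v) = -K (b(K, v) = (2*K)/(-2) = (2*K)*(-½) = -K)
s = -10 (s = ((-5 + 1) - 1) - 5 = (-4 - 1) - 5 = -5 - 5 = -10)
Z(k) = -10 - k
b(0, 8)*(Z(-7) + 14) = (-1*0)*((-10 - 1*(-7)) + 14) = 0*((-10 + 7) + 14) = 0*(-3 + 14) = 0*11 = 0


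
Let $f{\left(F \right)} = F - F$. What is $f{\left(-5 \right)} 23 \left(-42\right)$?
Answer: $0$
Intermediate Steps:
$f{\left(F \right)} = 0$
$f{\left(-5 \right)} 23 \left(-42\right) = 0 \cdot 23 \left(-42\right) = 0 \left(-42\right) = 0$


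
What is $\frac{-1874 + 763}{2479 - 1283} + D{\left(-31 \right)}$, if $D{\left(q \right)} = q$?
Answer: $- \frac{38187}{1196} \approx -31.929$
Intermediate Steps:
$\frac{-1874 + 763}{2479 - 1283} + D{\left(-31 \right)} = \frac{-1874 + 763}{2479 - 1283} - 31 = - \frac{1111}{1196} - 31 = - \frac{38187}{1196}$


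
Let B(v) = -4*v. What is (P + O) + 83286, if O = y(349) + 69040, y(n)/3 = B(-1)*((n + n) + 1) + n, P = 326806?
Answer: 488567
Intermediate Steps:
y(n) = 12 + 27*n (y(n) = 3*((-4*(-1))*((n + n) + 1) + n) = 3*(4*(2*n + 1) + n) = 3*(4*(1 + 2*n) + n) = 3*((4 + 8*n) + n) = 3*(4 + 9*n) = 12 + 27*n)
O = 78475 (O = (12 + 27*349) + 69040 = (12 + 9423) + 69040 = 9435 + 69040 = 78475)
(P + O) + 83286 = (326806 + 78475) + 83286 = 405281 + 83286 = 488567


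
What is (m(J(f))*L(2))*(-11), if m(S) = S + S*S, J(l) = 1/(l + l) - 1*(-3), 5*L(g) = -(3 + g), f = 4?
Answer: 9075/64 ≈ 141.80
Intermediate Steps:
L(g) = -3/5 - g/5 (L(g) = (-(3 + g))/5 = (-3 - g)/5 = -3/5 - g/5)
J(l) = 3 + 1/(2*l) (J(l) = 1/(2*l) + 3 = 3 + 1/(2*l))
m(S) = S + S**2
(m(J(f))*L(2))*(-11) = (((3 + (1/2)/4)*(1 + (3 + (1/2)/4)))*(-3/5 - 1/5*2))*(-11) = (((3 + (1/2)*(1/4))*(1 + (3 + (1/2)*(1/4))))*(-3/5 - 2/5))*(-11) = (((3 + 1/8)*(1 + (3 + 1/8)))*(-1))*(-11) = ((25*(1 + 25/8)/8)*(-1))*(-11) = (((25/8)*(33/8))*(-1))*(-11) = ((825/64)*(-1))*(-11) = -825/64*(-11) = 9075/64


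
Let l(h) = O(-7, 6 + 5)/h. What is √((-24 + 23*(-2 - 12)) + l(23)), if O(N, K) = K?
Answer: 3*I*√20309/23 ≈ 18.588*I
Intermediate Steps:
l(h) = 11/h (l(h) = (6 + 5)/h = 11/h)
√((-24 + 23*(-2 - 12)) + l(23)) = √((-24 + 23*(-2 - 12)) + 11/23) = √((-24 + 23*(-14)) + 11*(1/23)) = √((-24 - 322) + 11/23) = √(-346 + 11/23) = √(-7947/23) = 3*I*√20309/23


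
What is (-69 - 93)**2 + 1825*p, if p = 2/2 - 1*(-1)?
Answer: 29894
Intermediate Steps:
p = 2 (p = 2*(1/2) + 1 = 1 + 1 = 2)
(-69 - 93)**2 + 1825*p = (-69 - 93)**2 + 1825*2 = (-162)**2 + 3650 = 26244 + 3650 = 29894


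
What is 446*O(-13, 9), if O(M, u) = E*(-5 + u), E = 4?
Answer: 7136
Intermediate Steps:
O(M, u) = -20 + 4*u (O(M, u) = 4*(-5 + u) = -20 + 4*u)
446*O(-13, 9) = 446*(-20 + 4*9) = 446*(-20 + 36) = 446*16 = 7136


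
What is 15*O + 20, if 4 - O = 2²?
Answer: 20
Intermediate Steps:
O = 0 (O = 4 - 1*2² = 4 - 1*4 = 4 - 4 = 0)
15*O + 20 = 15*0 + 20 = 0 + 20 = 20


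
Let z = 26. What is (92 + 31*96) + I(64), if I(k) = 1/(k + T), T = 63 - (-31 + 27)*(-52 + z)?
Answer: 70565/23 ≈ 3068.0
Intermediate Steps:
T = -41 (T = 63 - (-31 + 27)*(-52 + 26) = 63 - (-4)*(-26) = 63 - 1*104 = 63 - 104 = -41)
I(k) = 1/(-41 + k) (I(k) = 1/(k - 41) = 1/(-41 + k))
(92 + 31*96) + I(64) = (92 + 31*96) + 1/(-41 + 64) = (92 + 2976) + 1/23 = 3068 + 1/23 = 70565/23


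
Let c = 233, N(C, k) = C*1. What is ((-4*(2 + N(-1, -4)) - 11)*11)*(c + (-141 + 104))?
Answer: -32340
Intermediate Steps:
N(C, k) = C
((-4*(2 + N(-1, -4)) - 11)*11)*(c + (-141 + 104)) = ((-4*(2 - 1) - 11)*11)*(233 + (-141 + 104)) = ((-4*1 - 11)*11)*(233 - 37) = ((-4 - 11)*11)*196 = -15*11*196 = -165*196 = -32340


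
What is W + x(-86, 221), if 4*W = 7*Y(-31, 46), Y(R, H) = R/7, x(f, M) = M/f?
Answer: -1775/172 ≈ -10.320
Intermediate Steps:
Y(R, H) = R/7 (Y(R, H) = R*(1/7) = R/7)
W = -31/4 (W = (7*((1/7)*(-31)))/4 = (7*(-31/7))/4 = (1/4)*(-31) = -31/4 ≈ -7.7500)
W + x(-86, 221) = -31/4 + 221/(-86) = -31/4 + 221*(-1/86) = -31/4 - 221/86 = -1775/172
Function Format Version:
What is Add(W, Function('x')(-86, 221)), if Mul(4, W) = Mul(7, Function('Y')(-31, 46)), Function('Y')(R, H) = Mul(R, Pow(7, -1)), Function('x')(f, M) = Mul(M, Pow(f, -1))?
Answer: Rational(-1775, 172) ≈ -10.320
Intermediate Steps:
Function('Y')(R, H) = Mul(Rational(1, 7), R) (Function('Y')(R, H) = Mul(R, Rational(1, 7)) = Mul(Rational(1, 7), R))
W = Rational(-31, 4) (W = Mul(Rational(1, 4), Mul(7, Mul(Rational(1, 7), -31))) = Mul(Rational(1, 4), Mul(7, Rational(-31, 7))) = Mul(Rational(1, 4), -31) = Rational(-31, 4) ≈ -7.7500)
Add(W, Function('x')(-86, 221)) = Add(Rational(-31, 4), Mul(221, Pow(-86, -1))) = Add(Rational(-31, 4), Mul(221, Rational(-1, 86))) = Add(Rational(-31, 4), Rational(-221, 86)) = Rational(-1775, 172)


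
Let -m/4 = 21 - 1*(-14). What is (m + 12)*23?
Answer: -2944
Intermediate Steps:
m = -140 (m = -4*(21 - 1*(-14)) = -4*(21 + 14) = -4*35 = -140)
(m + 12)*23 = (-140 + 12)*23 = -128*23 = -2944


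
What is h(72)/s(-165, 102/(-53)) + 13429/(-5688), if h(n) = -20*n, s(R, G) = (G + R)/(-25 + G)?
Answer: -1311884867/5591304 ≈ -234.63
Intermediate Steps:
s(R, G) = (G + R)/(-25 + G)
h(72)/s(-165, 102/(-53)) + 13429/(-5688) = (-20*72)/(((102/(-53) - 165)/(-25 + 102/(-53)))) + 13429/(-5688) = -1440*(-25 + 102*(-1/53))/(102*(-1/53) - 165) + 13429*(-1/5688) = -1440*(-25 - 102/53)/(-102/53 - 165) - 13429/5688 = -1440/(-8847/53/(-1427/53)) - 13429/5688 = -1440/((-53/1427*(-8847/53))) - 13429/5688 = -1440/8847/1427 - 13429/5688 = -1440*1427/8847 - 13429/5688 = -228320/983 - 13429/5688 = -1311884867/5591304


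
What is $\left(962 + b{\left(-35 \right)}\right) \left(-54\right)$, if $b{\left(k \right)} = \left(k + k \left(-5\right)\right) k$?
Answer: $212652$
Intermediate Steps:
$b{\left(k \right)} = - 4 k^{2}$ ($b{\left(k \right)} = \left(k - 5 k\right) k = - 4 k k = - 4 k^{2}$)
$\left(962 + b{\left(-35 \right)}\right) \left(-54\right) = \left(962 - 4 \left(-35\right)^{2}\right) \left(-54\right) = \left(962 - 4900\right) \left(-54\right) = \left(-3938\right) \left(-54\right) = 212652$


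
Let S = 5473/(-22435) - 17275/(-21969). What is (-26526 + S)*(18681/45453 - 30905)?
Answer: 2040526614242025898552/2489180592255 ≈ 8.1976e+8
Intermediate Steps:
S = 267328288/492874515 (S = 5473*(-1/22435) - 17275*(-1/21969) = -5473/22435 + 17275/21969 = 267328288/492874515 ≈ 0.54239)
(-26526 + S)*(18681/45453 - 30905) = (-26526 + 267328288/492874515)*(18681/45453 - 30905) = -13073722056602*(18681*(1/45453) - 30905)/492874515 = -13073722056602*(6227/15151 - 30905)/492874515 = -13073722056602/492874515*(-468235428/15151) = 2040526614242025898552/2489180592255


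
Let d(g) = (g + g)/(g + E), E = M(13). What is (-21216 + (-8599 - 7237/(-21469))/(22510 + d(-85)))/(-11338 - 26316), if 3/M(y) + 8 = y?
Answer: 360602472935179/639983082046735 ≈ 0.56346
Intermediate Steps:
M(y) = 3/(-8 + y)
E = 3/5 (E = 3/(-8 + 13) = 3/5 ≈ 0.60000)
d(g) = 2*g/(3/5 + g) (d(g) = (g + g)/(g + 3/5) = (2*g)/(3/5 + g) = 2*g/(3/5 + g))
(-21216 + (-8599 - 7237/(-21469))/(22510 + d(-85)))/(-11338 - 26316) = (-21216 + (-8599 - 7237/(-21469))/(22510 + 10*(-85)/(3 + 5*(-85))))/(-11338 - 26316) = (-21216 + (-8599 - 7237*(-1/21469))/(22510 + 10*(-85)/(3 - 425)))/(-37654) = (-21216 + (-8599 + 7237/21469)/(22510 + 10*(-85)/(-422)))*(-1/37654) = (-21216 - 184604694/(21469*(22510 + 10*(-85)*(-1/422))))*(-1/37654) = (-21216 - 184604694/(21469*(22510 + 425/211)))*(-1/37654) = (-21216 - 184604694/(21469*4750035/211))*(-1/37654) = (-21216 - 184604694/21469*211/4750035)*(-1/37654) = (-21216 - 12983863478/33992833805)*(-1/37654) = -721204945870358/33992833805*(-1/37654) = 360602472935179/639983082046735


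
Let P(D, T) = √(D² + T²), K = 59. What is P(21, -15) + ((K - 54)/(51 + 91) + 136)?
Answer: 19317/142 + 3*√74 ≈ 161.84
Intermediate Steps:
P(21, -15) + ((K - 54)/(51 + 91) + 136) = √(21² + (-15)²) + ((59 - 54)/(51 + 91) + 136) = √(441 + 225) + (5/142 + 136) = √666 + (5*(1/142) + 136) = 3*√74 + (5/142 + 136) = 3*√74 + 19317/142 = 19317/142 + 3*√74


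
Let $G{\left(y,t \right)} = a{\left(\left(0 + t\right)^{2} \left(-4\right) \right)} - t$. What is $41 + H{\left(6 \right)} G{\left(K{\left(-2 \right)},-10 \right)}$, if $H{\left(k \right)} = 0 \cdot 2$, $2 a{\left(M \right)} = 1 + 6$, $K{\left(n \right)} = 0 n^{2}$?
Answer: $41$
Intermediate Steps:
$K{\left(n \right)} = 0$
$a{\left(M \right)} = \frac{7}{2}$ ($a{\left(M \right)} = \frac{1 + 6}{2} = \frac{1}{2} \cdot 7 = \frac{7}{2}$)
$H{\left(k \right)} = 0$
$G{\left(y,t \right)} = \frac{7}{2} - t$
$41 + H{\left(6 \right)} G{\left(K{\left(-2 \right)},-10 \right)} = 41 + 0 \left(\frac{7}{2} - -10\right) = 41 + 0 \left(\frac{7}{2} + 10\right) = 41 + 0 \cdot \frac{27}{2} = 41 + 0 = 41$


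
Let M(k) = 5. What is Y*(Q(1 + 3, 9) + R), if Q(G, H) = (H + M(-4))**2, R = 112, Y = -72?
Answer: -22176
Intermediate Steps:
Q(G, H) = (5 + H)**2 (Q(G, H) = (H + 5)**2 = (5 + H)**2)
Y*(Q(1 + 3, 9) + R) = -72*((5 + 9)**2 + 112) = -72*(14**2 + 112) = -72*(196 + 112) = -72*308 = -22176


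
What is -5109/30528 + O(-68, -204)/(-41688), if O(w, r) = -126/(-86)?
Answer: -4712055/28150208 ≈ -0.16739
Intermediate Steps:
O(w, r) = 63/43 (O(w, r) = -126*(-1/86) = 63/43)
-5109/30528 + O(-68, -204)/(-41688) = -5109/30528 + (63/43)/(-41688) = -5109*1/30528 + (63/43)*(-1/41688) = -1703/10176 - 7/199176 = -4712055/28150208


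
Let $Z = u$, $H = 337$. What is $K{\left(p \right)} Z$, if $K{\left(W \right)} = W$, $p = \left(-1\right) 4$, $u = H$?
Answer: $-1348$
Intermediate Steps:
$u = 337$
$p = -4$
$Z = 337$
$K{\left(p \right)} Z = \left(-4\right) 337 = -1348$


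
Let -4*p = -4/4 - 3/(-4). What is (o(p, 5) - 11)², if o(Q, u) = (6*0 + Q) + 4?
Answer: 12321/256 ≈ 48.129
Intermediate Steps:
p = 1/16 (p = -(-4/4 - 3/(-4))/4 = -(-4*¼ - 3*(-¼))/4 = -(-1 + ¾)/4 = -¼*(-¼) = 1/16 ≈ 0.062500)
o(Q, u) = 4 + Q (o(Q, u) = (0 + Q) + 4 = Q + 4 = 4 + Q)
(o(p, 5) - 11)² = ((4 + 1/16) - 11)² = (65/16 - 11)² = (-111/16)² = 12321/256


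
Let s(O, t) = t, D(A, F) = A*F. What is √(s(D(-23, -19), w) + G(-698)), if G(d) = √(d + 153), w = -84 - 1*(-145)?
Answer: √(61 + I*√545) ≈ 7.9472 + 1.4688*I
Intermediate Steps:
w = 61 (w = -84 + 145 = 61)
G(d) = √(153 + d)
√(s(D(-23, -19), w) + G(-698)) = √(61 + √(153 - 698)) = √(61 + √(-545)) = √(61 + I*√545)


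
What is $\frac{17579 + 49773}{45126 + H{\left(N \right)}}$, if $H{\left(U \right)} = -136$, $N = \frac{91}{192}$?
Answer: $\frac{33676}{22495} \approx 1.497$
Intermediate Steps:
$N = \frac{91}{192}$ ($N = 91 \cdot \frac{1}{192} = \frac{91}{192} \approx 0.47396$)
$\frac{17579 + 49773}{45126 + H{\left(N \right)}} = \frac{17579 + 49773}{45126 - 136} = \frac{67352}{44990} = 67352 \cdot \frac{1}{44990} = \frac{33676}{22495}$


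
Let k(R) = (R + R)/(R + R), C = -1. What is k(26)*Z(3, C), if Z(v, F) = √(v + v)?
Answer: √6 ≈ 2.4495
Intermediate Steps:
Z(v, F) = √2*√v (Z(v, F) = √(2*v) = √2*√v)
k(R) = 1 (k(R) = (2*R)/((2*R)) = (2*R)*(1/(2*R)) = 1)
k(26)*Z(3, C) = 1*(√2*√3) = 1*√6 = √6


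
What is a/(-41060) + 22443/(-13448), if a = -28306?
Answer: -135212623/138043720 ≈ -0.97949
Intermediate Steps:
a/(-41060) + 22443/(-13448) = -28306/(-41060) + 22443/(-13448) = -28306*(-1/41060) + 22443*(-1/13448) = 14153/20530 - 22443/13448 = -135212623/138043720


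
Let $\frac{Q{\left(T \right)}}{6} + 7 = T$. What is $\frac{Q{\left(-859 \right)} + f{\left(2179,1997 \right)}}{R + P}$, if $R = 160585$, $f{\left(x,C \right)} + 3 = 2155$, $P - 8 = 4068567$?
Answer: $- \frac{761}{1057290} \approx -0.00071976$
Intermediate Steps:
$P = 4068575$ ($P = 8 + 4068567 = 4068575$)
$Q{\left(T \right)} = -42 + 6 T$
$f{\left(x,C \right)} = 2152$ ($f{\left(x,C \right)} = -3 + 2155 = 2152$)
$\frac{Q{\left(-859 \right)} + f{\left(2179,1997 \right)}}{R + P} = \frac{\left(-42 + 6 \left(-859\right)\right) + 2152}{160585 + 4068575} = \frac{\left(-42 - 5154\right) + 2152}{4229160} = \left(-5196 + 2152\right) \frac{1}{4229160} = \left(-3044\right) \frac{1}{4229160} = - \frac{761}{1057290}$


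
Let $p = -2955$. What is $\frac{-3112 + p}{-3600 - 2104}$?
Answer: $\frac{6067}{5704} \approx 1.0636$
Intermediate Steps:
$\frac{-3112 + p}{-3600 - 2104} = \frac{-3112 - 2955}{-3600 - 2104} = - \frac{6067}{-5704} = \left(-6067\right) \left(- \frac{1}{5704}\right) = \frac{6067}{5704}$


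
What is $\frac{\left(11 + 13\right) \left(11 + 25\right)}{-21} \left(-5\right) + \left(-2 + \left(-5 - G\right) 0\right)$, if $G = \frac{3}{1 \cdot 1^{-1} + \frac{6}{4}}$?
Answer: $\frac{1426}{7} \approx 203.71$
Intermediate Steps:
$G = \frac{6}{5}$ ($G = \frac{3}{1 \cdot 1 + 6 \cdot \frac{1}{4}} = \frac{3}{1 + \frac{3}{2}} = \frac{3}{\frac{5}{2}} = 3 \cdot \frac{2}{5} = \frac{6}{5} \approx 1.2$)
$\frac{\left(11 + 13\right) \left(11 + 25\right)}{-21} \left(-5\right) + \left(-2 + \left(-5 - G\right) 0\right) = \frac{\left(11 + 13\right) \left(11 + 25\right)}{-21} \left(-5\right) - \left(2 - \left(-5 - \frac{6}{5}\right) 0\right) = 24 \cdot 36 \left(- \frac{1}{21}\right) \left(-5\right) - \left(2 - \left(-5 - \frac{6}{5}\right) 0\right) = 864 \left(- \frac{1}{21}\right) \left(-5\right) - 2 = \left(- \frac{288}{7}\right) \left(-5\right) + \left(-2 + 0\right) = \frac{1440}{7} - 2 = \frac{1426}{7}$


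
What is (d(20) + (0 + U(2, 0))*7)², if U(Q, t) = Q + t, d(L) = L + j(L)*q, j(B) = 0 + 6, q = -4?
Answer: 100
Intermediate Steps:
j(B) = 6
d(L) = -24 + L (d(L) = L + 6*(-4) = L - 24 = -24 + L)
(d(20) + (0 + U(2, 0))*7)² = ((-24 + 20) + (0 + (2 + 0))*7)² = (-4 + (0 + 2)*7)² = (-4 + 2*7)² = (-4 + 14)² = 10² = 100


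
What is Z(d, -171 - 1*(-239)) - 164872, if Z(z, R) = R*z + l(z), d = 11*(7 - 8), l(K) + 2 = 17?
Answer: -165605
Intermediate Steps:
l(K) = 15 (l(K) = -2 + 17 = 15)
d = -11 (d = 11*(-1) = -11)
Z(z, R) = 15 + R*z (Z(z, R) = R*z + 15 = 15 + R*z)
Z(d, -171 - 1*(-239)) - 164872 = (15 + (-171 - 1*(-239))*(-11)) - 164872 = (15 + (-171 + 239)*(-11)) - 164872 = (15 + 68*(-11)) - 164872 = (15 - 748) - 164872 = -733 - 164872 = -165605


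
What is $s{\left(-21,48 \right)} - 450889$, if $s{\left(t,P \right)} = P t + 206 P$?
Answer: $-442009$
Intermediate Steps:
$s{\left(t,P \right)} = 206 P + P t$
$s{\left(-21,48 \right)} - 450889 = 48 \left(206 - 21\right) - 450889 = 48 \cdot 185 - 450889 = 8880 - 450889 = -442009$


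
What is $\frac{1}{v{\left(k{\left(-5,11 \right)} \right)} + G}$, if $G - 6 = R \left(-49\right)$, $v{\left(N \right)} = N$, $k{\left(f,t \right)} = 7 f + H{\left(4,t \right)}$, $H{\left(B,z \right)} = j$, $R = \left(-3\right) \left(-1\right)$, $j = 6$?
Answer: $- \frac{1}{170} \approx -0.0058824$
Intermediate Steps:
$R = 3$
$H{\left(B,z \right)} = 6$
$k{\left(f,t \right)} = 6 + 7 f$ ($k{\left(f,t \right)} = 7 f + 6 = 6 + 7 f$)
$G = -141$ ($G = 6 + 3 \left(-49\right) = 6 - 147 = -141$)
$\frac{1}{v{\left(k{\left(-5,11 \right)} \right)} + G} = \frac{1}{\left(6 + 7 \left(-5\right)\right) - 141} = \frac{1}{\left(6 - 35\right) - 141} = \frac{1}{-29 - 141} = \frac{1}{-170} = - \frac{1}{170}$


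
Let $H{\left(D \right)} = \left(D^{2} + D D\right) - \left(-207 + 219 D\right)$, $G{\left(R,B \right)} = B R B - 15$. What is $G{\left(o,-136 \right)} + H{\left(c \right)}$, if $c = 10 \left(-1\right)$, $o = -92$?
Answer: $-1699050$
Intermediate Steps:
$G{\left(R,B \right)} = -15 + R B^{2}$ ($G{\left(R,B \right)} = R B^{2} - 15 = -15 + R B^{2}$)
$c = -10$
$H{\left(D \right)} = 207 - 219 D + 2 D^{2}$ ($H{\left(D \right)} = \left(D^{2} + D^{2}\right) - \left(-207 + 219 D\right) = 2 D^{2} - \left(-207 + 219 D\right) = 207 - 219 D + 2 D^{2}$)
$G{\left(o,-136 \right)} + H{\left(c \right)} = \left(-15 - 92 \left(-136\right)^{2}\right) + \left(207 - -2190 + 2 \left(-10\right)^{2}\right) = \left(-15 - 1701632\right) + \left(207 + 2190 + 2 \cdot 100\right) = \left(-15 - 1701632\right) + \left(207 + 2190 + 200\right) = -1701647 + 2597 = -1699050$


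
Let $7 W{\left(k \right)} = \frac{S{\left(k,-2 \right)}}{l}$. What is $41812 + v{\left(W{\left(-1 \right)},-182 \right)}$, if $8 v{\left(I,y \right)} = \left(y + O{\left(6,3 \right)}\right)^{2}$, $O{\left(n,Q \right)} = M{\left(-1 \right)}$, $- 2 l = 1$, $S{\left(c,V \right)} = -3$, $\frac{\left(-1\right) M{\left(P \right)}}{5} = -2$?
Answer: $45510$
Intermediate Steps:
$M{\left(P \right)} = 10$ ($M{\left(P \right)} = \left(-5\right) \left(-2\right) = 10$)
$l = - \frac{1}{2}$ ($l = \left(- \frac{1}{2}\right) 1 = - \frac{1}{2} \approx -0.5$)
$O{\left(n,Q \right)} = 10$
$W{\left(k \right)} = \frac{6}{7}$ ($W{\left(k \right)} = \frac{\left(-3\right) \frac{1}{- \frac{1}{2}}}{7} = \frac{\left(-3\right) \left(-2\right)}{7} = \frac{1}{7} \cdot 6 = \frac{6}{7}$)
$v{\left(I,y \right)} = \frac{\left(10 + y\right)^{2}}{8}$ ($v{\left(I,y \right)} = \frac{\left(y + 10\right)^{2}}{8} = \frac{\left(10 + y\right)^{2}}{8}$)
$41812 + v{\left(W{\left(-1 \right)},-182 \right)} = 41812 + \frac{\left(10 - 182\right)^{2}}{8} = 41812 + \frac{\left(-172\right)^{2}}{8} = 41812 + \frac{1}{8} \cdot 29584 = 41812 + 3698 = 45510$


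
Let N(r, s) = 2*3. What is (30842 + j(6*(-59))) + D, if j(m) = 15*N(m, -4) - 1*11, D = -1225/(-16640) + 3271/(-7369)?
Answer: 758298512989/24524032 ≈ 30921.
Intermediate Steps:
N(r, s) = 6
D = -9080483/24524032 (D = -1225*(-1/16640) + 3271*(-1/7369) = 245/3328 - 3271/7369 = -9080483/24524032 ≈ -0.37027)
j(m) = 79 (j(m) = 15*6 - 1*11 = 90 - 11 = 79)
(30842 + j(6*(-59))) + D = (30842 + 79) - 9080483/24524032 = 30921 - 9080483/24524032 = 758298512989/24524032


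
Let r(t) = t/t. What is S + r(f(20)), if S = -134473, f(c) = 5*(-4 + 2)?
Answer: -134472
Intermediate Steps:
f(c) = -10 (f(c) = 5*(-2) = -10)
r(t) = 1
S + r(f(20)) = -134473 + 1 = -134472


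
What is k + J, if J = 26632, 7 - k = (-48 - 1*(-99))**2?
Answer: 24038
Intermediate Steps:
k = -2594 (k = 7 - (-48 - 1*(-99))**2 = 7 - (-48 + 99)**2 = 7 - 1*51**2 = 7 - 1*2601 = 7 - 2601 = -2594)
k + J = -2594 + 26632 = 24038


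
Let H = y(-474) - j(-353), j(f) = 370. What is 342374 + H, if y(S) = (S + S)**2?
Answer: 1240708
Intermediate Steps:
y(S) = 4*S**2 (y(S) = (2*S)**2 = 4*S**2)
H = 898334 (H = 4*(-474)**2 - 1*370 = 4*224676 - 370 = 898704 - 370 = 898334)
342374 + H = 342374 + 898334 = 1240708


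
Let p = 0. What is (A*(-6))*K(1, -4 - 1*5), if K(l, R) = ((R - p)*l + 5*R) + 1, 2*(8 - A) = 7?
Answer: 1431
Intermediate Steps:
A = 9/2 (A = 8 - ½*7 = 8 - 7/2 = 9/2 ≈ 4.5000)
K(l, R) = 1 + 5*R + R*l (K(l, R) = ((R - 1*0)*l + 5*R) + 1 = ((R + 0)*l + 5*R) + 1 = (R*l + 5*R) + 1 = (5*R + R*l) + 1 = 1 + 5*R + R*l)
(A*(-6))*K(1, -4 - 1*5) = ((9/2)*(-6))*(1 + 5*(-4 - 1*5) + (-4 - 1*5)*1) = -27*(1 + 5*(-4 - 5) + (-4 - 5)*1) = -27*(1 + 5*(-9) - 9*1) = -27*(1 - 45 - 9) = -27*(-53) = 1431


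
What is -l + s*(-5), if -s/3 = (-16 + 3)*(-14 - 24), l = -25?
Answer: 7435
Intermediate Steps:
s = -1482 (s = -3*(-16 + 3)*(-14 - 24) = -(-39)*(-38) = -3*494 = -1482)
-l + s*(-5) = -1*(-25) - 1482*(-5) = 25 + 7410 = 7435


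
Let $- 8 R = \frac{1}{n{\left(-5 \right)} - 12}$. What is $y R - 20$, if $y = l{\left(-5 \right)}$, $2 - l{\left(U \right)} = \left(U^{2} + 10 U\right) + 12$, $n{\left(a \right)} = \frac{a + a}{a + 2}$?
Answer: $- \frac{4115}{208} \approx -19.784$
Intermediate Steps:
$n{\left(a \right)} = \frac{2 a}{2 + a}$
$l{\left(U \right)} = -10 - U^{2} - 10 U$ ($l{\left(U \right)} = 2 - \left(\left(U^{2} + 10 U\right) + 12\right) = 2 - \left(12 + U^{2} + 10 U\right) = -10 - U^{2} - 10 U$)
$y = 15$ ($y = -10 - \left(-5\right)^{2} - -50 = -10 - 25 + 50 = 15$)
$R = \frac{3}{208}$ ($R = - \frac{1}{8 \left(2 \left(-5\right) \frac{1}{2 - 5} - 12\right)} = - \frac{1}{8 \left(2 \left(-5\right) \frac{1}{-3} - 12\right)} = - \frac{1}{8 \left(2 \left(-5\right) \left(- \frac{1}{3}\right) - 12\right)} = - \frac{1}{8 \left(\frac{10}{3} - 12\right)} = - \frac{1}{8 \left(- \frac{26}{3}\right)} = \left(- \frac{1}{8}\right) \left(- \frac{3}{26}\right) = \frac{3}{208} \approx 0.014423$)
$y R - 20 = 15 \cdot \frac{3}{208} - 20 = \frac{45}{208} - 20 = - \frac{4115}{208}$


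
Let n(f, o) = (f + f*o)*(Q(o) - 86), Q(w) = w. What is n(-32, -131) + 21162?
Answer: -881558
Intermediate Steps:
n(f, o) = (-86 + o)*(f + f*o) (n(f, o) = (f + f*o)*(o - 86) = (f + f*o)*(-86 + o) = (-86 + o)*(f + f*o))
n(-32, -131) + 21162 = -32*(-86 + (-131)² - 85*(-131)) + 21162 = -32*(-86 + 17161 + 11135) + 21162 = -32*28210 + 21162 = -902720 + 21162 = -881558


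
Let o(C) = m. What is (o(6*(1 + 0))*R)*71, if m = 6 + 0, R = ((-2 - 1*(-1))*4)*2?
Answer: -3408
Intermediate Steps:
R = -8 (R = ((-2 + 1)*4)*2 = -1*4*2 = -4*2 = -8)
m = 6
o(C) = 6
(o(6*(1 + 0))*R)*71 = (6*(-8))*71 = -48*71 = -3408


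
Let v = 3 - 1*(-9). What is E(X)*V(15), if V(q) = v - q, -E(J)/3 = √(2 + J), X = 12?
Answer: 9*√14 ≈ 33.675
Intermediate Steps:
v = 12 (v = 3 + 9 = 12)
E(J) = -3*√(2 + J)
V(q) = 12 - q
E(X)*V(15) = (-3*√(2 + 12))*(12 - 1*15) = (-3*√14)*(12 - 15) = -3*√14*(-3) = 9*√14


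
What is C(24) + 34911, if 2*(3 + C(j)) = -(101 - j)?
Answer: 69739/2 ≈ 34870.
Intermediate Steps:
C(j) = -107/2 + j/2 (C(j) = -3 + (-(101 - j))/2 = -3 + (-101 + j)/2 = -3 + (-101/2 + j/2) = -107/2 + j/2)
C(24) + 34911 = (-107/2 + (½)*24) + 34911 = (-107/2 + 12) + 34911 = -83/2 + 34911 = 69739/2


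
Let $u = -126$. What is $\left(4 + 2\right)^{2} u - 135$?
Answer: $-4671$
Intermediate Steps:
$\left(4 + 2\right)^{2} u - 135 = \left(4 + 2\right)^{2} \left(-126\right) - 135 = 6^{2} \left(-126\right) - 135 = 36 \left(-126\right) - 135 = -4536 - 135 = -4671$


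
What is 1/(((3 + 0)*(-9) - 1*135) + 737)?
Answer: 1/575 ≈ 0.0017391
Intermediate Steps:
1/(((3 + 0)*(-9) - 1*135) + 737) = 1/((3*(-9) - 135) + 737) = 1/((-27 - 135) + 737) = 1/(-162 + 737) = 1/575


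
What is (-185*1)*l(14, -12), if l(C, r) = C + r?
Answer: -370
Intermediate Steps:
(-185*1)*l(14, -12) = (-185*1)*(14 - 12) = -185*2 = -370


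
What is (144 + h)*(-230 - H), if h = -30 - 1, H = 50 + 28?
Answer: -34804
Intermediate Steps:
H = 78
h = -31
(144 + h)*(-230 - H) = (144 - 31)*(-230 - 1*78) = 113*(-230 - 78) = 113*(-308) = -34804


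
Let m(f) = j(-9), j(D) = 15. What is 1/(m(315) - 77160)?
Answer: -1/77145 ≈ -1.2963e-5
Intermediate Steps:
m(f) = 15
1/(m(315) - 77160) = 1/(15 - 77160) = 1/(-77145) = -1/77145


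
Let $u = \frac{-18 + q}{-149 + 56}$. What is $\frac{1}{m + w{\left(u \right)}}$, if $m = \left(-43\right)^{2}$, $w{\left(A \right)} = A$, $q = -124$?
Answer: $\frac{93}{172099} \approx 0.00054039$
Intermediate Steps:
$u = \frac{142}{93}$ ($u = \frac{-18 - 124}{-149 + 56} = - \frac{142}{-93} = \left(-142\right) \left(- \frac{1}{93}\right) = \frac{142}{93} \approx 1.5269$)
$m = 1849$
$\frac{1}{m + w{\left(u \right)}} = \frac{1}{1849 + \frac{142}{93}} = \frac{1}{\frac{172099}{93}} = \frac{93}{172099}$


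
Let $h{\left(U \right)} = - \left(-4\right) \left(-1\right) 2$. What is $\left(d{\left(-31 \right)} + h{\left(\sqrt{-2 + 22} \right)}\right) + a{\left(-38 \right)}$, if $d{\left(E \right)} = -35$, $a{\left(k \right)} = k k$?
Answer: $1401$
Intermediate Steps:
$a{\left(k \right)} = k^{2}$
$h{\left(U \right)} = -8$ ($h{\left(U \right)} = - 4 \cdot 2 = \left(-1\right) 8 = -8$)
$\left(d{\left(-31 \right)} + h{\left(\sqrt{-2 + 22} \right)}\right) + a{\left(-38 \right)} = \left(-35 - 8\right) + \left(-38\right)^{2} = -43 + 1444 = 1401$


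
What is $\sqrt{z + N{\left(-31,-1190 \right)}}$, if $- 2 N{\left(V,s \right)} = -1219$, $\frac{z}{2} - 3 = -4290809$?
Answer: $\frac{7 i \sqrt{700490}}{2} \approx 2929.3 i$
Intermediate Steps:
$z = -8581612$ ($z = 6 + 2 \left(-4290809\right) = 6 - 8581618 = -8581612$)
$N{\left(V,s \right)} = \frac{1219}{2}$ ($N{\left(V,s \right)} = \left(- \frac{1}{2}\right) \left(-1219\right) = \frac{1219}{2}$)
$\sqrt{z + N{\left(-31,-1190 \right)}} = \sqrt{-8581612 + \frac{1219}{2}} = \sqrt{- \frac{17162005}{2}} = \frac{7 i \sqrt{700490}}{2}$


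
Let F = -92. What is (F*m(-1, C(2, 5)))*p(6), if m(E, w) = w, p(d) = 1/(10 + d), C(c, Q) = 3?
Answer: -69/4 ≈ -17.250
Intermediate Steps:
(F*m(-1, C(2, 5)))*p(6) = (-92*3)/(10 + 6) = -276/16 = -276*1/16 = -69/4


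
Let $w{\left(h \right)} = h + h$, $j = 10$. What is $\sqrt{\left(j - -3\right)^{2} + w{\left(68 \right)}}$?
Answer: $\sqrt{305} \approx 17.464$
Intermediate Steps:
$w{\left(h \right)} = 2 h$
$\sqrt{\left(j - -3\right)^{2} + w{\left(68 \right)}} = \sqrt{\left(10 - -3\right)^{2} + 2 \cdot 68} = \sqrt{\left(10 + 3\right)^{2} + 136} = \sqrt{13^{2} + 136} = \sqrt{169 + 136} = \sqrt{305}$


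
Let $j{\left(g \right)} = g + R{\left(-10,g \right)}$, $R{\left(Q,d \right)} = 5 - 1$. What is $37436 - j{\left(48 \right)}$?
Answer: $37384$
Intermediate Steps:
$R{\left(Q,d \right)} = 4$ ($R{\left(Q,d \right)} = 5 - 1 = 4$)
$j{\left(g \right)} = 4 + g$ ($j{\left(g \right)} = g + 4 = 4 + g$)
$37436 - j{\left(48 \right)} = 37436 - \left(4 + 48\right) = 37436 - 52 = 37384$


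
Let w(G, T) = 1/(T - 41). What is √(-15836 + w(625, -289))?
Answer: I*√1724540730/330 ≈ 125.84*I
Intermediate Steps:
w(G, T) = 1/(-41 + T)
√(-15836 + w(625, -289)) = √(-15836 + 1/(-41 - 289)) = √(-15836 + 1/(-330)) = √(-15836 - 1/330) = √(-5225881/330) = I*√1724540730/330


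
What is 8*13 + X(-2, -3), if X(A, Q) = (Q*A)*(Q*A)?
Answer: 140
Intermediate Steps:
X(A, Q) = A²*Q² (X(A, Q) = (A*Q)*(A*Q) = A²*Q²)
8*13 + X(-2, -3) = 8*13 + (-2)²*(-3)² = 104 + 4*9 = 104 + 36 = 140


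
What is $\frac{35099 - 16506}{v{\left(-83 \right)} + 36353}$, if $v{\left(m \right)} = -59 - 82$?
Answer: $\frac{18593}{36212} \approx 0.51345$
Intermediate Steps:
$v{\left(m \right)} = -141$ ($v{\left(m \right)} = -59 - 82 = -141$)
$\frac{35099 - 16506}{v{\left(-83 \right)} + 36353} = \frac{35099 - 16506}{-141 + 36353} = \frac{18593}{36212}$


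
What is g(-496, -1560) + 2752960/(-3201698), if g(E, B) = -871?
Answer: -1395715959/1600849 ≈ -871.86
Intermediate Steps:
g(-496, -1560) + 2752960/(-3201698) = -871 + 2752960/(-3201698) = -871 + 2752960*(-1/3201698) = -871 - 1376480/1600849 = -1395715959/1600849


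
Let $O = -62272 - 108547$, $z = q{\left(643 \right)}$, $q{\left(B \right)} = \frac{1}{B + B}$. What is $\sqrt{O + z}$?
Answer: $\frac{3 i \sqrt{31388864182}}{1286} \approx 413.3 i$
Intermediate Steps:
$q{\left(B \right)} = \frac{1}{2 B}$
$z = \frac{1}{1286}$ ($z = \frac{1}{2 \cdot 643} = \frac{1}{2} \cdot \frac{1}{643} = \frac{1}{1286} \approx 0.0007776$)
$O = -170819$ ($O = -62272 - 108547 = -170819$)
$\sqrt{O + z} = \sqrt{-170819 + \frac{1}{1286}} = \sqrt{- \frac{219673233}{1286}} = \frac{3 i \sqrt{31388864182}}{1286}$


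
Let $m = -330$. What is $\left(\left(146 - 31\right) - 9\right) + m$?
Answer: $-224$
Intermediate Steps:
$\left(\left(146 - 31\right) - 9\right) + m = \left(\left(146 - 31\right) - 9\right) - 330 = \left(115 - 9\right) - 330 = 106 - 330 = -224$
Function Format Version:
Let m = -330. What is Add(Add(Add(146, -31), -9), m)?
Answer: -224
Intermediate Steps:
Add(Add(Add(146, -31), -9), m) = Add(Add(Add(146, -31), -9), -330) = Add(Add(115, -9), -330) = Add(106, -330) = -224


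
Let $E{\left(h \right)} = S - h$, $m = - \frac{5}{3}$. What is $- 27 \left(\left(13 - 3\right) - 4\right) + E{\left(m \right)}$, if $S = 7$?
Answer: $- \frac{460}{3} \approx -153.33$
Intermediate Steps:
$m = - \frac{5}{3}$ ($m = \left(-5\right) \frac{1}{3} = - \frac{5}{3} \approx -1.6667$)
$E{\left(h \right)} = 7 - h$
$- 27 \left(\left(13 - 3\right) - 4\right) + E{\left(m \right)} = - 27 \left(\left(13 - 3\right) - 4\right) + \left(7 - - \frac{5}{3}\right) = - 27 \left(10 - 4\right) + \left(7 + \frac{5}{3}\right) = \left(-27\right) 6 + \frac{26}{3} = -162 + \frac{26}{3} = - \frac{460}{3}$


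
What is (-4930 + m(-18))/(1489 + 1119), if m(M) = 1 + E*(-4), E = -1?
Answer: -4925/2608 ≈ -1.8884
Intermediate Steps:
m(M) = 5 (m(M) = 1 - 1*(-4) = 1 + 4 = 5)
(-4930 + m(-18))/(1489 + 1119) = (-4930 + 5)/(1489 + 1119) = -4925/2608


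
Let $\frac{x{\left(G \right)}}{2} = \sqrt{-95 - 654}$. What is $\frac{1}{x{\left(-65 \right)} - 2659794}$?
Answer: $- \frac{1329897}{3537252062716} - \frac{i \sqrt{749}}{3537252062716} \approx -3.7597 \cdot 10^{-7} - 7.737 \cdot 10^{-12} i$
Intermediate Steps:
$x{\left(G \right)} = 2 i \sqrt{749}$ ($x{\left(G \right)} = 2 \sqrt{-95 - 654} = 2 \sqrt{-749} = 2 i \sqrt{749}$)
$\frac{1}{x{\left(-65 \right)} - 2659794} = \frac{1}{2 i \sqrt{749} - 2659794} = \frac{1}{-2659794 + 2 i \sqrt{749}}$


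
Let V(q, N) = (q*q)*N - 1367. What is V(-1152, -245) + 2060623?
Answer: -323081224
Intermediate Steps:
V(q, N) = -1367 + N*q**2 (V(q, N) = q**2*N - 1367 = N*q**2 - 1367 = -1367 + N*q**2)
V(-1152, -245) + 2060623 = (-1367 - 245*(-1152)**2) + 2060623 = (-1367 - 245*1327104) + 2060623 = (-1367 - 325140480) + 2060623 = -325141847 + 2060623 = -323081224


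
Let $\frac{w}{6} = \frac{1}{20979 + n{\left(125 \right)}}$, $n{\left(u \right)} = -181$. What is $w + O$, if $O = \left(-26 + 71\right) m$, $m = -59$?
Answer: $- \frac{27609342}{10399} \approx -2655.0$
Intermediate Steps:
$O = -2655$ ($O = \left(-26 + 71\right) \left(-59\right) = 45 \left(-59\right) = -2655$)
$w = \frac{3}{10399}$ ($w = \frac{6}{20979 - 181} = \frac{6}{20798} = 6 \cdot \frac{1}{20798} = \frac{3}{10399} \approx 0.00028849$)
$w + O = \frac{3}{10399} - 2655 = - \frac{27609342}{10399}$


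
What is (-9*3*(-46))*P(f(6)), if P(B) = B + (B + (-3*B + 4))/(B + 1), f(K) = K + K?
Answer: 168912/13 ≈ 12993.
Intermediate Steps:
f(K) = 2*K
P(B) = B + (4 - 2*B)/(1 + B) (P(B) = B + (B + (4 - 3*B))/(1 + B) = B + (4 - 2*B)/(1 + B))
(-9*3*(-46))*P(f(6)) = (-9*3*(-46))*((4 + (2*6)² - 2*6)/(1 + 2*6)) = (-27*(-46))*((4 + 12² - 1*12)/(1 + 12)) = 1242*((4 + 144 - 12)/13) = 1242*((1/13)*136) = 1242*(136/13) = 168912/13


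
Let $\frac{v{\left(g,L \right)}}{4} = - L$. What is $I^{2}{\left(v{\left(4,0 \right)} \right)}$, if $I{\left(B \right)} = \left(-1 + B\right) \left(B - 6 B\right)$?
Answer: $0$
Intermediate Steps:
$v{\left(g,L \right)} = - 4 L$ ($v{\left(g,L \right)} = 4 \left(- L\right) = - 4 L$)
$I{\left(B \right)} = - 5 B \left(-1 + B\right)$ ($I{\left(B \right)} = \left(-1 + B\right) \left(- 5 B\right) = - 5 B \left(-1 + B\right)$)
$I^{2}{\left(v{\left(4,0 \right)} \right)} = \left(5 \left(\left(-4\right) 0\right) \left(1 - \left(-4\right) 0\right)\right)^{2} = \left(5 \cdot 0 \left(1 - 0\right)\right)^{2} = \left(5 \cdot 0 \left(1 + 0\right)\right)^{2} = \left(5 \cdot 0 \cdot 1\right)^{2} = 0^{2} = 0$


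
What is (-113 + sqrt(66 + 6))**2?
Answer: 12841 - 1356*sqrt(2) ≈ 10923.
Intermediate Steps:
(-113 + sqrt(66 + 6))**2 = (-113 + sqrt(72))**2 = (-113 + 6*sqrt(2))**2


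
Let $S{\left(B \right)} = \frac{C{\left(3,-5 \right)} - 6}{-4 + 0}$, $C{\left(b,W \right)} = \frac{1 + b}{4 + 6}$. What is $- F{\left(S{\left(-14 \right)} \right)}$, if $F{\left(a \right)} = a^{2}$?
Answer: $- \frac{49}{25} \approx -1.96$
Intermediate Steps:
$C{\left(b,W \right)} = \frac{1}{10} + \frac{b}{10}$ ($C{\left(b,W \right)} = \frac{1 + b}{10} = \left(1 + b\right) \frac{1}{10} = \frac{1}{10} + \frac{b}{10}$)
$S{\left(B \right)} = \frac{7}{5}$ ($S{\left(B \right)} = \frac{\left(\frac{1}{10} + \frac{1}{10} \cdot 3\right) - 6}{-4 + 0} = \frac{\left(\frac{1}{10} + \frac{3}{10}\right) - 6}{-4} = \left(\frac{2}{5} - 6\right) \left(- \frac{1}{4}\right) = \left(- \frac{28}{5}\right) \left(- \frac{1}{4}\right) = \frac{7}{5}$)
$- F{\left(S{\left(-14 \right)} \right)} = - \left(\frac{7}{5}\right)^{2} = \left(-1\right) \frac{49}{25} = - \frac{49}{25}$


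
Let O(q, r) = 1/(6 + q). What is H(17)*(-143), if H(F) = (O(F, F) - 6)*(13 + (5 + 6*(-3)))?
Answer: 0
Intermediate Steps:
H(F) = 0 (H(F) = (1/(6 + F) - 6)*(13 + (5 + 6*(-3))) = (-6 + 1/(6 + F))*(13 + (5 - 18)) = (-6 + 1/(6 + F))*(13 - 13) = (-6 + 1/(6 + F))*0 = 0)
H(17)*(-143) = 0*(-143) = 0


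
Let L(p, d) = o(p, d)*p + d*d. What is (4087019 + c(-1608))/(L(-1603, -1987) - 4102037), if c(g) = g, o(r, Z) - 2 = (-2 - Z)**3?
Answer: -4085411/12537618796949 ≈ -3.2585e-7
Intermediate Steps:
o(r, Z) = 2 + (-2 - Z)**3
L(p, d) = d**2 + p*(2 - (2 + d)**3) (L(p, d) = (2 - (2 + d)**3)*p + d*d = p*(2 - (2 + d)**3) + d**2 = d**2 + p*(2 - (2 + d)**3))
(4087019 + c(-1608))/(L(-1603, -1987) - 4102037) = (4087019 - 1608)/(((-1987)**2 - 1*(-1603)*(-2 + (2 - 1987)**3)) - 4102037) = 4085411/((3948169 - 1*(-1603)*(-2 + (-1985)**3)) - 4102037) = 4085411/((3948169 - 1*(-1603)*(-2 - 7821346625)) - 4102037) = 4085411/((3948169 - 1*(-1603)*(-7821346627)) - 4102037) = 4085411/((3948169 - 12537618643081) - 4102037) = 4085411/(-12537614694912 - 4102037) = 4085411/(-12537618796949) = 4085411*(-1/12537618796949) = -4085411/12537618796949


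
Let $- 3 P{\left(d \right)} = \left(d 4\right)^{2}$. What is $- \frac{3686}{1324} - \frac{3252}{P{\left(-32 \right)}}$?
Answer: $- \frac{2967155}{1355776} \approx -2.1885$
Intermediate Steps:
$P{\left(d \right)} = - \frac{16 d^{2}}{3}$ ($P{\left(d \right)} = - \frac{\left(d 4\right)^{2}}{3} = - \frac{\left(4 d\right)^{2}}{3} = - \frac{16 d^{2}}{3}$)
$- \frac{3686}{1324} - \frac{3252}{P{\left(-32 \right)}} = - \frac{3686}{1324} - \frac{3252}{\left(- \frac{16}{3}\right) \left(-32\right)^{2}} = \left(-3686\right) \frac{1}{1324} - \frac{3252}{\left(- \frac{16}{3}\right) 1024} = - \frac{1843}{662} - \frac{3252}{- \frac{16384}{3}} = - \frac{1843}{662} - - \frac{2439}{4096} = - \frac{1843}{662} + \frac{2439}{4096} = - \frac{2967155}{1355776}$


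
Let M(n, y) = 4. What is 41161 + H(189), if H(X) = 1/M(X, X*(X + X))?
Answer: 164645/4 ≈ 41161.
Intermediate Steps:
H(X) = ¼ (H(X) = 1/4 = ¼)
41161 + H(189) = 41161 + ¼ = 164645/4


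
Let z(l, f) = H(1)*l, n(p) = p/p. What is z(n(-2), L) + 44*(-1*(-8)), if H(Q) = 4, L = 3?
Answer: 356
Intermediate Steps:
n(p) = 1
z(l, f) = 4*l
z(n(-2), L) + 44*(-1*(-8)) = 4*1 + 44*(-1*(-8)) = 4 + 44*8 = 4 + 352 = 356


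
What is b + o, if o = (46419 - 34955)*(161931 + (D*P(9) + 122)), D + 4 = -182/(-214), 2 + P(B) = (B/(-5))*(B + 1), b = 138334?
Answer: 198874057442/107 ≈ 1.8586e+9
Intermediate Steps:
P(B) = -2 - B*(1 + B)/5 (P(B) = -2 + (B/(-5))*(B + 1) = -2 + (B*(-⅕))*(1 + B) = -2 + (-B/5)*(1 + B) = -2 - B*(1 + B)/5)
D = -337/107 (D = -4 - 182/(-214) = -4 - 182*(-1/214) = -4 + 91/107 = -337/107 ≈ -3.1495)
o = 198859255704/107 (o = (46419 - 34955)*(161931 + (-337*(-2 - ⅕*9 - ⅕*9²)/107 + 122)) = 11464*(161931 + (-337*(-2 - 9/5 - ⅕*81)/107 + 122)) = 11464*(161931 + (-337*(-2 - 9/5 - 81/5)/107 + 122)) = 11464*(161931 + (-337/107*(-20) + 122)) = 11464*(161931 + (6740/107 + 122)) = 11464*(161931 + 19794/107) = 11464*(17346411/107) = 198859255704/107 ≈ 1.8585e+9)
b + o = 138334 + 198859255704/107 = 198874057442/107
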